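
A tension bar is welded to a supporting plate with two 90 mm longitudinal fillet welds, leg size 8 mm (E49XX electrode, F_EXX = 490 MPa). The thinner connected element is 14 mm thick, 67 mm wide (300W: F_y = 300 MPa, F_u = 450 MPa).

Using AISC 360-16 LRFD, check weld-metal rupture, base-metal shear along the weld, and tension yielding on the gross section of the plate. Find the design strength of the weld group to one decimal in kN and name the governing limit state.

224.5 kN (weld metal governs)

Weld metal: throat = 0.707×8 = 5.656 mm, L = 2×90 = 180 mm. φR_n = 0.75 × 0.6 × 490 × 5.656 × 180 = 224.5 kN.
Base metal shear (14 mm plate): yield φR_n = 1.0×0.6×300×14×180 = 453.6 kN; rupture φR_n = 0.75×0.6×450×14×180 = 510.3 kN; take 453.6 kN (yield).
Tension yield (gross): A_g = 67×14 = 938 mm². φR_n = 0.90 × 300 × 938 = 253.3 kN.
Governing: min(224.5, 453.6, 253.3) = 224.5 kN → weld metal.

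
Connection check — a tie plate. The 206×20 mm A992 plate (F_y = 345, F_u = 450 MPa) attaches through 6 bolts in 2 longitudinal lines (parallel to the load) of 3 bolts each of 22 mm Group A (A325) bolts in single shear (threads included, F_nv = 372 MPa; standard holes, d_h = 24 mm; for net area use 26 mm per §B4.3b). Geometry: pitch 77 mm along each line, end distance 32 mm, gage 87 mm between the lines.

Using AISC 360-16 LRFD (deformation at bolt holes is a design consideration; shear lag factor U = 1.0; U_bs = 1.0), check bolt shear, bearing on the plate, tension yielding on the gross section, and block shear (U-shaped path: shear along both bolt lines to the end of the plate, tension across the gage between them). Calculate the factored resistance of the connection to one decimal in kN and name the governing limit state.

Bolt shear: A_b = π(22)²/4 = 380.13 mm². φR_n = 0.75 × 372 × 380.13 × 6 × 1 = 636.3 kN.
Bearing (20 mm plate, F_u = 450 MPa): end bolts L_c = 32 − 24/2 = 20, R_n = min(1.2×20×20×450, 2.4×22×20×450) = 216 kN/bolt; interior L_c = 77 − 24 = 53, R_n = 475.2 kN/bolt. φR_n = 0.75 × (2×216 + 4×475.2) = 1749.6 kN.
Tension yield (gross): A_g = 206×20 = 4120 mm². φR_n = 0.90 × 345 × 4120 = 1279.3 kN.
Block shear: shear path 2×[32+2×77] = 2×186 mm, A_gv = 7440, A_nv = 2×(186 − 2.5×26)×20 = 4840 mm²; tension across gage: (87 − 1×26)×20 = 1220 mm². R_n = min(0.6×450×4840, 0.6×345×7440) + 1.0×450×1220 = min(1306.8, 1540.1) + 549 = 1855.8 kN. φR_n = 0.75 × 1855.8 = 1391.9 kN.
Governing: min(636.3, 1749.6, 1279.3, 1391.9) = 636.3 kN → bolt shear.

636.3 kN (bolt shear governs)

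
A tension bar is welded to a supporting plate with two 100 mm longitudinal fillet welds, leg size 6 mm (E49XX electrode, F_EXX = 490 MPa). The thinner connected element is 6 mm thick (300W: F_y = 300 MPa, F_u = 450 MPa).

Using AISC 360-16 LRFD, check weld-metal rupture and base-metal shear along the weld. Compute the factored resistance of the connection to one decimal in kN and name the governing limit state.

187.1 kN (weld metal governs)

Weld metal: throat = 0.707×6 = 4.242 mm, L = 2×100 = 200 mm. φR_n = 0.75 × 0.6 × 490 × 4.242 × 200 = 187.1 kN.
Base metal shear (6 mm plate): yield φR_n = 1.0×0.6×300×6×200 = 216.0 kN; rupture φR_n = 0.75×0.6×450×6×200 = 243.0 kN; take 216.0 kN (yield).
Governing: min(187.1, 216.0) = 187.1 kN → weld metal.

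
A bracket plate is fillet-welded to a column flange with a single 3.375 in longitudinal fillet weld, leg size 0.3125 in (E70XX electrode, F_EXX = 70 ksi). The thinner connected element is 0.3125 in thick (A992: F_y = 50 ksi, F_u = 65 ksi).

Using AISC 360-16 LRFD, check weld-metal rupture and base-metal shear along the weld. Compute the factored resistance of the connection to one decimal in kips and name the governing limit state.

23.5 kips (weld metal governs)

Weld metal: throat = 0.707×0.3125 = 0.22094 in, L = 3.375 in. φR_n = 0.75 × 0.6 × 70 × 0.22094 × 3.375 = 23.5 kips.
Base metal shear (0.3125 in plate): yield φR_n = 1.0×0.6×50×0.3125×3.375 = 31.6 kips; rupture φR_n = 0.75×0.6×65×0.3125×3.375 = 30.8 kips; take 30.8 kips (rupture).
Governing: min(23.5, 30.8) = 23.5 kips → weld metal.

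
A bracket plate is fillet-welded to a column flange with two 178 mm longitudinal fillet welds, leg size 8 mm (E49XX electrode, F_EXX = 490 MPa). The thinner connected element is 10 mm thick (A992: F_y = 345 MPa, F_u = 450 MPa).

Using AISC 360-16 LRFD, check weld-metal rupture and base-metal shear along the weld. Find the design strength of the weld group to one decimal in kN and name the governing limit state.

444.0 kN (weld metal governs)

Weld metal: throat = 0.707×8 = 5.656 mm, L = 2×178 = 356 mm. φR_n = 0.75 × 0.6 × 490 × 5.656 × 356 = 444.0 kN.
Base metal shear (10 mm plate): yield φR_n = 1.0×0.6×345×10×356 = 736.9 kN; rupture φR_n = 0.75×0.6×450×10×356 = 720.9 kN; take 720.9 kN (rupture).
Governing: min(444.0, 720.9) = 444.0 kN → weld metal.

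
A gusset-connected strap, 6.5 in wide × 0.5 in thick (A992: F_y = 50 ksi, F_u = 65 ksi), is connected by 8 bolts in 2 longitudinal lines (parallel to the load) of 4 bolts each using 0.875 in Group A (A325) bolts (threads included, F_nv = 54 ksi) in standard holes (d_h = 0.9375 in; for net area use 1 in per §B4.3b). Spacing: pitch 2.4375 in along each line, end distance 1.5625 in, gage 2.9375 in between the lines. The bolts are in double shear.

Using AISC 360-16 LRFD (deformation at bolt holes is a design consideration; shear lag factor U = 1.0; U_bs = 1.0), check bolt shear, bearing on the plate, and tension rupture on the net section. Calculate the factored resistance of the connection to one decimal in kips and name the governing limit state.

Bolt shear: A_b = π(0.875)²/4 = 0.60132 in². φR_n = 0.75 × 54 × 0.60132 × 8 × 2 = 389.7 kips.
Bearing (0.5 in plate, F_u = 65 ksi): end bolts L_c = 1.5625 − 0.9375/2 = 1.09375, R_n = min(1.2×1.09375×0.5×65, 2.4×0.875×0.5×65) = 42.656 kips/bolt; interior L_c = 2.4375 − 0.9375 = 1.5, R_n = 58.5 kips/bolt. φR_n = 0.75 × (2×42.656 + 6×58.5) = 327.2 kips.
Tension rupture (net): A_n = (6.5 − 2×1)×0.5 = 2.25 in² (U = 1.0, A_e = A_n). φR_n = 0.75 × 65 × 2.25 = 109.7 kips.
Governing: min(389.7, 327.2, 109.7) = 109.7 kips → net-section rupture.

109.7 kips (net-section rupture governs)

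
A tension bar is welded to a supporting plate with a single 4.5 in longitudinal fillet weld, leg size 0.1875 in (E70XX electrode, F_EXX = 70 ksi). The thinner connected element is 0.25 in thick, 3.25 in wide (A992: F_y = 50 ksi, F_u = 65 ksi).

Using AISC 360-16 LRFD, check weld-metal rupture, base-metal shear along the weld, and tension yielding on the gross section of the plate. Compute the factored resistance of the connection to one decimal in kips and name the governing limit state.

Weld metal: throat = 0.707×0.1875 = 0.13256 in, L = 4.5 in. φR_n = 0.75 × 0.6 × 70 × 0.13256 × 4.5 = 18.8 kips.
Base metal shear (0.25 in plate): yield φR_n = 1.0×0.6×50×0.25×4.5 = 33.8 kips; rupture φR_n = 0.75×0.6×65×0.25×4.5 = 32.9 kips; take 32.9 kips (rupture).
Tension yield (gross): A_g = 3.25×0.25 = 0.8125 in². φR_n = 0.90 × 50 × 0.8125 = 36.6 kips.
Governing: min(18.8, 32.9, 36.6) = 18.8 kips → weld metal.

18.8 kips (weld metal governs)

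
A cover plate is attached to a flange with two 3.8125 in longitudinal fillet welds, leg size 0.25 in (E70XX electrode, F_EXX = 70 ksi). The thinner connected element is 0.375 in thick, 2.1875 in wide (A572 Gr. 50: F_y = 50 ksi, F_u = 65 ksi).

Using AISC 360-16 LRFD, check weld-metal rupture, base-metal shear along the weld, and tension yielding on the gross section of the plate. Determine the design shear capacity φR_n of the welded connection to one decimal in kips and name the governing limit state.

36.9 kips (gross-section yield governs)

Weld metal: throat = 0.707×0.25 = 0.17675 in, L = 2×3.8125 = 7.625 in. φR_n = 0.75 × 0.6 × 70 × 0.17675 × 7.625 = 42.5 kips.
Base metal shear (0.375 in plate): yield φR_n = 1.0×0.6×50×0.375×7.625 = 85.8 kips; rupture φR_n = 0.75×0.6×65×0.375×7.625 = 83.6 kips; take 83.6 kips (rupture).
Tension yield (gross): A_g = 2.1875×0.375 = 0.82031 in². φR_n = 0.90 × 50 × 0.82031 = 36.9 kips.
Governing: min(42.5, 83.6, 36.9) = 36.9 kips → gross-section yield.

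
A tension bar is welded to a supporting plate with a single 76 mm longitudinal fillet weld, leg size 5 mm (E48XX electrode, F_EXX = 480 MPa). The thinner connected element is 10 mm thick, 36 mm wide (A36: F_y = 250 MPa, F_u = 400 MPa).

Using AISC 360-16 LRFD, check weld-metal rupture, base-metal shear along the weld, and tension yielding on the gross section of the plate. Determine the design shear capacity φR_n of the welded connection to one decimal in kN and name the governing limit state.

Weld metal: throat = 0.707×5 = 3.535 mm, L = 76 mm. φR_n = 0.75 × 0.6 × 480 × 3.535 × 76 = 58.0 kN.
Base metal shear (10 mm plate): yield φR_n = 1.0×0.6×250×10×76 = 114.0 kN; rupture φR_n = 0.75×0.6×400×10×76 = 136.8 kN; take 114.0 kN (yield).
Tension yield (gross): A_g = 36×10 = 360 mm². φR_n = 0.90 × 250 × 360 = 81.0 kN.
Governing: min(58.0, 114.0, 81.0) = 58.0 kN → weld metal.

58.0 kN (weld metal governs)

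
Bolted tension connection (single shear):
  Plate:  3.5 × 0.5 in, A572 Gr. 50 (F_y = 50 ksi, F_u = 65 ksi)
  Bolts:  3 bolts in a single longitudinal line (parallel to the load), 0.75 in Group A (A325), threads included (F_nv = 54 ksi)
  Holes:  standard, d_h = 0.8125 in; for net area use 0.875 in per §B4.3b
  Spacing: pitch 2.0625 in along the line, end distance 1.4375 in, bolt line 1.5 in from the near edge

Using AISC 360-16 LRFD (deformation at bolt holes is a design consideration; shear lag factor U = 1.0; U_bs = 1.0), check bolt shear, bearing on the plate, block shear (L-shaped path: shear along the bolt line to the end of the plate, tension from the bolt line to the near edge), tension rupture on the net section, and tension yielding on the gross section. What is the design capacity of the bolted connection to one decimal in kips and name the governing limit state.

Bolt shear: A_b = π(0.75)²/4 = 0.44179 in². φR_n = 0.75 × 54 × 0.44179 × 3 × 1 = 53.7 kips.
Bearing (0.5 in plate, F_u = 65 ksi): end bolts L_c = 1.4375 − 0.8125/2 = 1.03125, R_n = min(1.2×1.03125×0.5×65, 2.4×0.75×0.5×65) = 40.219 kips/bolt; interior L_c = 2.0625 − 0.8125 = 1.25, R_n = 48.75 kips/bolt. φR_n = 0.75 × (1×40.219 + 2×48.75) = 103.3 kips.
Block shear: shear path 1×[1.4375+2×2.0625] = 1×5.5625 in, A_gv = 2.7813, A_nv = 1×(5.5625 − 2.5×0.875)×0.5 = 1.6875 in²; tension to near edge: (1.5 − 0.5×0.875)×0.5 = 0.53125 in². R_n = min(0.6×65×1.6875, 0.6×50×2.7813) + 1.0×65×0.53125 = min(65.813, 83.439) + 34.531 = 100.34 kips. φR_n = 0.75 × 100.34 = 75.3 kips.
Tension rupture (net): A_n = (3.5 − 1×0.875)×0.5 = 1.3125 in² (U = 1.0, A_e = A_n). φR_n = 0.75 × 65 × 1.3125 = 64.0 kips.
Tension yield (gross): A_g = 3.5×0.5 = 1.75 in². φR_n = 0.90 × 50 × 1.75 = 78.8 kips.
Governing: min(53.7, 103.3, 75.3, 64.0, 78.8) = 53.7 kips → bolt shear.

53.7 kips (bolt shear governs)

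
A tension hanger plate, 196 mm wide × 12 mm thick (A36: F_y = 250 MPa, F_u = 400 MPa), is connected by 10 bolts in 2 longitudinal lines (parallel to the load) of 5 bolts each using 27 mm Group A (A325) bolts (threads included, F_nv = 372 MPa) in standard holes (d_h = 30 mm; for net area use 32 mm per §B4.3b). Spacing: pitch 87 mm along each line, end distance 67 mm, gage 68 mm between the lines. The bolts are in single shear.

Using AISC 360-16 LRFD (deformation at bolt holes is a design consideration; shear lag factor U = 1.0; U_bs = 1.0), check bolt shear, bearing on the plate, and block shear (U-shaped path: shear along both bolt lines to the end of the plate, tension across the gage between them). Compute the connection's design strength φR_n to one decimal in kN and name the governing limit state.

1250.1 kN (block shear governs)

Bolt shear: A_b = π(27)²/4 = 572.56 mm². φR_n = 0.75 × 372 × 572.56 × 10 × 1 = 1597.4 kN.
Bearing (12 mm plate, F_u = 400 MPa): end bolts L_c = 67 − 30/2 = 52, R_n = min(1.2×52×12×400, 2.4×27×12×400) = 299.52 kN/bolt; interior L_c = 87 − 30 = 57, R_n = 311.04 kN/bolt. φR_n = 0.75 × (2×299.52 + 8×311.04) = 2315.5 kN.
Block shear: shear path 2×[67+4×87] = 2×415 mm, A_gv = 9960, A_nv = 2×(415 − 4.5×32)×12 = 6504 mm²; tension across gage: (68 − 1×32)×12 = 432 mm². R_n = min(0.6×400×6504, 0.6×250×9960) + 1.0×400×432 = min(1561, 1494) + 172.8 = 1666.8 kN. φR_n = 0.75 × 1666.8 = 1250.1 kN.
Governing: min(1597.4, 2315.5, 1250.1) = 1250.1 kN → block shear.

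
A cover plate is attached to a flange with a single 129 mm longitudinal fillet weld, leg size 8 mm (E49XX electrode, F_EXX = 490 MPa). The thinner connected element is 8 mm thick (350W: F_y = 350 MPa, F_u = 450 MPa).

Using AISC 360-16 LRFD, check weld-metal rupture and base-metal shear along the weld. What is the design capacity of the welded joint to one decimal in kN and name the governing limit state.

160.9 kN (weld metal governs)

Weld metal: throat = 0.707×8 = 5.656 mm, L = 129 mm. φR_n = 0.75 × 0.6 × 490 × 5.656 × 129 = 160.9 kN.
Base metal shear (8 mm plate): yield φR_n = 1.0×0.6×350×8×129 = 216.7 kN; rupture φR_n = 0.75×0.6×450×8×129 = 209.0 kN; take 209.0 kN (rupture).
Governing: min(160.9, 209.0) = 160.9 kN → weld metal.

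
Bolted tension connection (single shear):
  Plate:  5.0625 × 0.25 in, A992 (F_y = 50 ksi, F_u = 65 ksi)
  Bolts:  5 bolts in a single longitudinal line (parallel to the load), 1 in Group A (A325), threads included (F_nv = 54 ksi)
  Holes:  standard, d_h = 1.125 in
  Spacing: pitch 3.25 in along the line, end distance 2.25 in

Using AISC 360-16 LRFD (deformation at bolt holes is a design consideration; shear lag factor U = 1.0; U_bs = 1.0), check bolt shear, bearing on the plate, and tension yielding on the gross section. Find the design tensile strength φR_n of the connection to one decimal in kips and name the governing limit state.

57.0 kips (gross-section yield governs)

Bolt shear: A_b = π(1)²/4 = 0.7854 in². φR_n = 0.75 × 54 × 0.7854 × 5 × 1 = 159.0 kips.
Bearing (0.25 in plate, F_u = 65 ksi): end bolts L_c = 2.25 − 1.125/2 = 1.6875, R_n = min(1.2×1.6875×0.25×65, 2.4×1×0.25×65) = 32.906 kips/bolt; interior L_c = 3.25 − 1.125 = 2.125, R_n = 39 kips/bolt. φR_n = 0.75 × (1×32.906 + 4×39) = 141.7 kips.
Tension yield (gross): A_g = 5.0625×0.25 = 1.2656 in². φR_n = 0.90 × 50 × 1.2656 = 57.0 kips.
Governing: min(159.0, 141.7, 57.0) = 57.0 kips → gross-section yield.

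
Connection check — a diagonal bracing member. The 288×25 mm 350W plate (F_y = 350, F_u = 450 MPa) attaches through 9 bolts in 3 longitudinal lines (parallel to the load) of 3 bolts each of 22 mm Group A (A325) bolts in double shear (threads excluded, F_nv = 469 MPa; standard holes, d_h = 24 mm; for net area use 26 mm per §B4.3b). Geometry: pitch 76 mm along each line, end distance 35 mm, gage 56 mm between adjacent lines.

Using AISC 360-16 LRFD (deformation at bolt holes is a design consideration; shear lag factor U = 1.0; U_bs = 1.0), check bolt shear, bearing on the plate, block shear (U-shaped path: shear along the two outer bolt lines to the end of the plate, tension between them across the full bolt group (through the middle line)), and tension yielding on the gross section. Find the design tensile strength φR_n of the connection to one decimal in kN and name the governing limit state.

Bolt shear: A_b = π(22)²/4 = 380.13 mm². φR_n = 0.75 × 469 × 380.13 × 9 × 2 = 2406.8 kN.
Bearing (25 mm plate, F_u = 450 MPa): end bolts L_c = 35 − 24/2 = 23, R_n = min(1.2×23×25×450, 2.4×22×25×450) = 310.5 kN/bolt; interior L_c = 76 − 24 = 52, R_n = 594 kN/bolt. φR_n = 0.75 × (3×310.5 + 6×594) = 3371.6 kN.
Block shear: shear path 2×[35+2×76] = 2×187 mm, A_gv = 9350, A_nv = 2×(187 − 2.5×26)×25 = 6100 mm²; tension across gage: (112 − 2×26)×25 = 1500 mm². R_n = min(0.6×450×6100, 0.6×350×9350) + 1.0×450×1500 = min(1647, 1963.5) + 675 = 2322 kN. φR_n = 0.75 × 2322 = 1741.5 kN.
Tension yield (gross): A_g = 288×25 = 7200 mm². φR_n = 0.90 × 350 × 7200 = 2268.0 kN.
Governing: min(2406.8, 3371.6, 1741.5, 2268.0) = 1741.5 kN → block shear.

1741.5 kN (block shear governs)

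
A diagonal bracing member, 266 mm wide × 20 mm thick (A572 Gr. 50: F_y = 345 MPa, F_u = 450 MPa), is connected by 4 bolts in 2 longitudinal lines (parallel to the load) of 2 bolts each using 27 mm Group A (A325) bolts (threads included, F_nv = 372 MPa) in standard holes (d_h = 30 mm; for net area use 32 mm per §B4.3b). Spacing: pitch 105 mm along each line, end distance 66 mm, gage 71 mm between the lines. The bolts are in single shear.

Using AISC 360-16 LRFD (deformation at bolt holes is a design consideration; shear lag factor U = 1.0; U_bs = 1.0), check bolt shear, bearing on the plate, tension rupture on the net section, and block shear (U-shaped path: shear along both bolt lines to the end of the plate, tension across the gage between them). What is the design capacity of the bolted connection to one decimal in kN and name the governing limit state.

Bolt shear: A_b = π(27)²/4 = 572.56 mm². φR_n = 0.75 × 372 × 572.56 × 4 × 1 = 639.0 kN.
Bearing (20 mm plate, F_u = 450 MPa): end bolts L_c = 66 − 30/2 = 51, R_n = min(1.2×51×20×450, 2.4×27×20×450) = 550.8 kN/bolt; interior L_c = 105 − 30 = 75, R_n = 583.2 kN/bolt. φR_n = 0.75 × (2×550.8 + 2×583.2) = 1701.0 kN.
Tension rupture (net): A_n = (266 − 2×32)×20 = 4040 mm² (U = 1.0, A_e = A_n). φR_n = 0.75 × 450 × 4040 = 1363.5 kN.
Block shear: shear path 2×[66+1×105] = 2×171 mm, A_gv = 6840, A_nv = 2×(171 − 1.5×32)×20 = 4920 mm²; tension across gage: (71 − 1×32)×20 = 780 mm². R_n = min(0.6×450×4920, 0.6×345×6840) + 1.0×450×780 = min(1328.4, 1415.9) + 351 = 1679.4 kN. φR_n = 0.75 × 1679.4 = 1259.6 kN.
Governing: min(639.0, 1701.0, 1363.5, 1259.6) = 639.0 kN → bolt shear.

639.0 kN (bolt shear governs)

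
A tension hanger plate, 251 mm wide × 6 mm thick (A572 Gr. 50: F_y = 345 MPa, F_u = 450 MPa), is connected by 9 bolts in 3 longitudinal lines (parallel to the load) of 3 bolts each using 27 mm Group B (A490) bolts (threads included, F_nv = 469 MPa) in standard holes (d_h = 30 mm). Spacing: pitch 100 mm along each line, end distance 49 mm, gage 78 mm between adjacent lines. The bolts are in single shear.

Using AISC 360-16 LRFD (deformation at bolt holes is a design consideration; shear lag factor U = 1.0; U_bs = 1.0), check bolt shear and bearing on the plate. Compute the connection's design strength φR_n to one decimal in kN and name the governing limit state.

1035.2 kN (bearing governs)

Bolt shear: A_b = π(27)²/4 = 572.56 mm². φR_n = 0.75 × 469 × 572.56 × 9 × 1 = 1812.6 kN.
Bearing (6 mm plate, F_u = 450 MPa): end bolts L_c = 49 − 30/2 = 34, R_n = min(1.2×34×6×450, 2.4×27×6×450) = 110.16 kN/bolt; interior L_c = 100 − 30 = 70, R_n = 174.96 kN/bolt. φR_n = 0.75 × (3×110.16 + 6×174.96) = 1035.2 kN.
Governing: min(1812.6, 1035.2) = 1035.2 kN → bearing.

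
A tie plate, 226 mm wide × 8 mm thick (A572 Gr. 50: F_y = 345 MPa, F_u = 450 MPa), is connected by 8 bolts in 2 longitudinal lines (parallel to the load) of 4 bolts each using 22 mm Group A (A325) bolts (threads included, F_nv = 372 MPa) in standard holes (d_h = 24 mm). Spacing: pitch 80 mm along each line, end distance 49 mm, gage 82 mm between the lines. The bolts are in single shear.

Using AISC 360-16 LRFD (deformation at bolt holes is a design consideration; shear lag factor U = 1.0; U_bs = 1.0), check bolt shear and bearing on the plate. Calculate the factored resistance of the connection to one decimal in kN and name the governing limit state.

848.5 kN (bolt shear governs)

Bolt shear: A_b = π(22)²/4 = 380.13 mm². φR_n = 0.75 × 372 × 380.13 × 8 × 1 = 848.5 kN.
Bearing (8 mm plate, F_u = 450 MPa): end bolts L_c = 49 − 24/2 = 37, R_n = min(1.2×37×8×450, 2.4×22×8×450) = 159.84 kN/bolt; interior L_c = 80 − 24 = 56, R_n = 190.08 kN/bolt. φR_n = 0.75 × (2×159.84 + 6×190.08) = 1095.1 kN.
Governing: min(848.5, 1095.1) = 848.5 kN → bolt shear.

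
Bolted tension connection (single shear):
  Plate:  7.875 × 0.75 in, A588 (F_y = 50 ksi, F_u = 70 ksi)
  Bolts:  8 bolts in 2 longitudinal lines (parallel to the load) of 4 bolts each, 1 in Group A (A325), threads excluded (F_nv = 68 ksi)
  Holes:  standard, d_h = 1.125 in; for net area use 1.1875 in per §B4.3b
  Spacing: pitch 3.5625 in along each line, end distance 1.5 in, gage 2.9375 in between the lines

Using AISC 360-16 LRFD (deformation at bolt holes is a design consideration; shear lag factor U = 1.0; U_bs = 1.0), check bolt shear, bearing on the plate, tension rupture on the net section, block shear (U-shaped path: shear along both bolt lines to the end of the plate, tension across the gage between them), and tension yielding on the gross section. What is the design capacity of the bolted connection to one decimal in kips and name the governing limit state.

216.6 kips (net-section rupture governs)

Bolt shear: A_b = π(1)²/4 = 0.7854 in². φR_n = 0.75 × 68 × 0.7854 × 8 × 1 = 320.4 kips.
Bearing (0.75 in plate, F_u = 70 ksi): end bolts L_c = 1.5 − 1.125/2 = 0.9375, R_n = min(1.2×0.9375×0.75×70, 2.4×1×0.75×70) = 59.063 kips/bolt; interior L_c = 3.5625 − 1.125 = 2.4375, R_n = 126 kips/bolt. φR_n = 0.75 × (2×59.063 + 6×126) = 655.6 kips.
Tension rupture (net): A_n = (7.875 − 2×1.1875)×0.75 = 4.125 in² (U = 1.0, A_e = A_n). φR_n = 0.75 × 70 × 4.125 = 216.6 kips.
Block shear: shear path 2×[1.5+3×3.5625] = 2×12.1875 in, A_gv = 18.281, A_nv = 2×(12.1875 − 3.5×1.1875)×0.75 = 12.047 in²; tension across gage: (2.9375 − 1×1.1875)×0.75 = 1.3125 in². R_n = min(0.6×70×12.047, 0.6×50×18.281) + 1.0×70×1.3125 = min(505.97, 548.43) + 91.875 = 597.85 kips. φR_n = 0.75 × 597.85 = 448.4 kips.
Tension yield (gross): A_g = 7.875×0.75 = 5.9063 in². φR_n = 0.90 × 50 × 5.9063 = 265.8 kips.
Governing: min(320.4, 655.6, 216.6, 448.4, 265.8) = 216.6 kips → net-section rupture.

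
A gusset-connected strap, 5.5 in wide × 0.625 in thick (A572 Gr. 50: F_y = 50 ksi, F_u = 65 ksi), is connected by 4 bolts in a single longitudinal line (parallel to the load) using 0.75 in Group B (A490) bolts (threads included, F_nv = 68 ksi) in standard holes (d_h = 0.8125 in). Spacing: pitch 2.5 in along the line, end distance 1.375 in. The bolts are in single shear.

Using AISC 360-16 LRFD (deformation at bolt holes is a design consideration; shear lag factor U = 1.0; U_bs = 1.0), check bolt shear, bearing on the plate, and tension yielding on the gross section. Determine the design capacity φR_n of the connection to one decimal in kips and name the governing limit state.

90.1 kips (bolt shear governs)

Bolt shear: A_b = π(0.75)²/4 = 0.44179 in². φR_n = 0.75 × 68 × 0.44179 × 4 × 1 = 90.1 kips.
Bearing (0.625 in plate, F_u = 65 ksi): end bolts L_c = 1.375 − 0.8125/2 = 0.96875, R_n = min(1.2×0.96875×0.625×65, 2.4×0.75×0.625×65) = 47.227 kips/bolt; interior L_c = 2.5 − 0.8125 = 1.6875, R_n = 73.125 kips/bolt. φR_n = 0.75 × (1×47.227 + 3×73.125) = 200.0 kips.
Tension yield (gross): A_g = 5.5×0.625 = 3.4375 in². φR_n = 0.90 × 50 × 3.4375 = 154.7 kips.
Governing: min(90.1, 200.0, 154.7) = 90.1 kips → bolt shear.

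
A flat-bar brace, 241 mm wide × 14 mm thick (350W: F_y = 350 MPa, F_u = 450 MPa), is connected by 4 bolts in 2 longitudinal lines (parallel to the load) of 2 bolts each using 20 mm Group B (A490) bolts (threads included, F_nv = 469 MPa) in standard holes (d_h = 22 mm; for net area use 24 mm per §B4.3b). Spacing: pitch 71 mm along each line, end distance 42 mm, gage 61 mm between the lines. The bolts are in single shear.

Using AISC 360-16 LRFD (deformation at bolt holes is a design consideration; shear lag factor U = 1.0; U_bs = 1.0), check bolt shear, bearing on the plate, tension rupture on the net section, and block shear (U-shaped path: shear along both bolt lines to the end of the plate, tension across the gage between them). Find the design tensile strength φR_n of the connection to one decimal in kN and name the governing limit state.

Bolt shear: A_b = π(20)²/4 = 314.16 mm². φR_n = 0.75 × 469 × 314.16 × 4 × 1 = 442.0 kN.
Bearing (14 mm plate, F_u = 450 MPa): end bolts L_c = 42 − 22/2 = 31, R_n = min(1.2×31×14×450, 2.4×20×14×450) = 234.36 kN/bolt; interior L_c = 71 − 22 = 49, R_n = 302.4 kN/bolt. φR_n = 0.75 × (2×234.36 + 2×302.4) = 805.1 kN.
Tension rupture (net): A_n = (241 − 2×24)×14 = 2702 mm² (U = 1.0, A_e = A_n). φR_n = 0.75 × 450 × 2702 = 911.9 kN.
Block shear: shear path 2×[42+1×71] = 2×113 mm, A_gv = 3164, A_nv = 2×(113 − 1.5×24)×14 = 2156 mm²; tension across gage: (61 − 1×24)×14 = 518 mm². R_n = min(0.6×450×2156, 0.6×350×3164) + 1.0×450×518 = min(582.12, 664.44) + 233.1 = 815.22 kN. φR_n = 0.75 × 815.22 = 611.4 kN.
Governing: min(442.0, 805.1, 911.9, 611.4) = 442.0 kN → bolt shear.

442.0 kN (bolt shear governs)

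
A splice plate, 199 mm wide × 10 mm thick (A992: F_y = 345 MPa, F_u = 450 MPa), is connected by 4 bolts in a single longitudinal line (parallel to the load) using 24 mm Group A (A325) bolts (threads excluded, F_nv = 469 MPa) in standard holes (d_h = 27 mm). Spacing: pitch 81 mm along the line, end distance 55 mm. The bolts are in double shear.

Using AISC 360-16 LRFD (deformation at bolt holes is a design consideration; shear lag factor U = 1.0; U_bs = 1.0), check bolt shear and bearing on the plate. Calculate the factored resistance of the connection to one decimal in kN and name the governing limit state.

Bolt shear: A_b = π(24)²/4 = 452.39 mm². φR_n = 0.75 × 469 × 452.39 × 4 × 2 = 1273.0 kN.
Bearing (10 mm plate, F_u = 450 MPa): end bolts L_c = 55 − 27/2 = 41.5, R_n = min(1.2×41.5×10×450, 2.4×24×10×450) = 224.1 kN/bolt; interior L_c = 81 − 27 = 54, R_n = 259.2 kN/bolt. φR_n = 0.75 × (1×224.1 + 3×259.2) = 751.3 kN.
Governing: min(1273.0, 751.3) = 751.3 kN → bearing.

751.3 kN (bearing governs)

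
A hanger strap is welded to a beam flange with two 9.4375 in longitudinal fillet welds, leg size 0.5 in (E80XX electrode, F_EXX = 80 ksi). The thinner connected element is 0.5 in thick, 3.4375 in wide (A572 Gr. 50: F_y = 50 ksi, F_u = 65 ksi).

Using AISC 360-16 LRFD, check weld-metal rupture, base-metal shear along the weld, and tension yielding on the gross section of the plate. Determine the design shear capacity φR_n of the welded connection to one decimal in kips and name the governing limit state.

77.3 kips (gross-section yield governs)

Weld metal: throat = 0.707×0.5 = 0.3535 in, L = 2×9.4375 = 18.875 in. φR_n = 0.75 × 0.6 × 80 × 0.3535 × 18.875 = 240.2 kips.
Base metal shear (0.5 in plate): yield φR_n = 1.0×0.6×50×0.5×18.875 = 283.1 kips; rupture φR_n = 0.75×0.6×65×0.5×18.875 = 276.0 kips; take 276.0 kips (rupture).
Tension yield (gross): A_g = 3.4375×0.5 = 1.7188 in². φR_n = 0.90 × 50 × 1.7188 = 77.3 kips.
Governing: min(240.2, 276.0, 77.3) = 77.3 kips → gross-section yield.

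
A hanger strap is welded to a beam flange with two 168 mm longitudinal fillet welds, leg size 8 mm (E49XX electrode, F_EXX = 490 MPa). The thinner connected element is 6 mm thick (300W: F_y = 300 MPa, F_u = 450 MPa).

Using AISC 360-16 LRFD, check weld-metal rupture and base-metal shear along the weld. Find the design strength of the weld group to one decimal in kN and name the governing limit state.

362.9 kN (base-metal shear governs)

Weld metal: throat = 0.707×8 = 5.656 mm, L = 2×168 = 336 mm. φR_n = 0.75 × 0.6 × 490 × 5.656 × 336 = 419.0 kN.
Base metal shear (6 mm plate): yield φR_n = 1.0×0.6×300×6×336 = 362.9 kN; rupture φR_n = 0.75×0.6×450×6×336 = 408.2 kN; take 362.9 kN (yield).
Governing: min(419.0, 362.9) = 362.9 kN → base-metal shear.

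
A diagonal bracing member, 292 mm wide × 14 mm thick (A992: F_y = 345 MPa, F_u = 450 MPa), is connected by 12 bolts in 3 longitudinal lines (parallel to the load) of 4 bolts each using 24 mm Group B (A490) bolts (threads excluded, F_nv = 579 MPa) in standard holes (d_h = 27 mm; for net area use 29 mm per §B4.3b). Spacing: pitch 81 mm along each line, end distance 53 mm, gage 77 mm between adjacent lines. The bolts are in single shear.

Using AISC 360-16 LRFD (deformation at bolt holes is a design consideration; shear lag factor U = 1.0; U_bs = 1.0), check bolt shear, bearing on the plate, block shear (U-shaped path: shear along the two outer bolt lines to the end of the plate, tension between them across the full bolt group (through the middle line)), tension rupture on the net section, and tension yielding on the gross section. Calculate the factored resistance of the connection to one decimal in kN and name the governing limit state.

968.6 kN (net-section rupture governs)

Bolt shear: A_b = π(24)²/4 = 452.39 mm². φR_n = 0.75 × 579 × 452.39 × 12 × 1 = 2357.4 kN.
Bearing (14 mm plate, F_u = 450 MPa): end bolts L_c = 53 − 27/2 = 39.5, R_n = min(1.2×39.5×14×450, 2.4×24×14×450) = 298.62 kN/bolt; interior L_c = 81 − 27 = 54, R_n = 362.88 kN/bolt. φR_n = 0.75 × (3×298.62 + 9×362.88) = 3121.3 kN.
Block shear: shear path 2×[53+3×81] = 2×296 mm, A_gv = 8288, A_nv = 2×(296 − 3.5×29)×14 = 5446 mm²; tension across gage: (154 − 2×29)×14 = 1344 mm². R_n = min(0.6×450×5446, 0.6×345×8288) + 1.0×450×1344 = min(1470.4, 1715.6) + 604.8 = 2075.2 kN. φR_n = 0.75 × 2075.2 = 1556.4 kN.
Tension rupture (net): A_n = (292 − 3×29)×14 = 2870 mm² (U = 1.0, A_e = A_n). φR_n = 0.75 × 450 × 2870 = 968.6 kN.
Tension yield (gross): A_g = 292×14 = 4088 mm². φR_n = 0.90 × 345 × 4088 = 1269.3 kN.
Governing: min(2357.4, 3121.3, 1556.4, 968.6, 1269.3) = 968.6 kN → net-section rupture.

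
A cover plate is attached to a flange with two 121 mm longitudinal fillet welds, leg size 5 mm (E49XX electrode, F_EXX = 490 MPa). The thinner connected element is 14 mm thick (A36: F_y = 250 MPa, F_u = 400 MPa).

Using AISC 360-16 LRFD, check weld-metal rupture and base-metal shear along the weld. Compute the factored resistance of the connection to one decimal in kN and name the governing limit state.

188.6 kN (weld metal governs)

Weld metal: throat = 0.707×5 = 3.535 mm, L = 2×121 = 242 mm. φR_n = 0.75 × 0.6 × 490 × 3.535 × 242 = 188.6 kN.
Base metal shear (14 mm plate): yield φR_n = 1.0×0.6×250×14×242 = 508.2 kN; rupture φR_n = 0.75×0.6×400×14×242 = 609.8 kN; take 508.2 kN (yield).
Governing: min(188.6, 508.2) = 188.6 kN → weld metal.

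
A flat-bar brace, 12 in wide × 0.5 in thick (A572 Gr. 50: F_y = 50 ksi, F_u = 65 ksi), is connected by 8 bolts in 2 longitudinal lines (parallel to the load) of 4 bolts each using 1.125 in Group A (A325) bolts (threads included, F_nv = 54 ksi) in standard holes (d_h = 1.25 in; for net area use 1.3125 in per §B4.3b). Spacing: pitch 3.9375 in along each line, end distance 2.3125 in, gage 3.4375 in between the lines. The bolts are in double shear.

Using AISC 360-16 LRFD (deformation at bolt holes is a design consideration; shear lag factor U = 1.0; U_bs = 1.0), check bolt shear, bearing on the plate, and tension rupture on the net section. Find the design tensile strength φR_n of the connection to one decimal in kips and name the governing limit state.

228.5 kips (net-section rupture governs)

Bolt shear: A_b = π(1.125)²/4 = 0.99402 in². φR_n = 0.75 × 54 × 0.99402 × 8 × 2 = 644.1 kips.
Bearing (0.5 in plate, F_u = 65 ksi): end bolts L_c = 2.3125 − 1.25/2 = 1.6875, R_n = min(1.2×1.6875×0.5×65, 2.4×1.125×0.5×65) = 65.813 kips/bolt; interior L_c = 3.9375 − 1.25 = 2.6875, R_n = 87.75 kips/bolt. φR_n = 0.75 × (2×65.813 + 6×87.75) = 493.6 kips.
Tension rupture (net): A_n = (12 − 2×1.3125)×0.5 = 4.6875 in² (U = 1.0, A_e = A_n). φR_n = 0.75 × 65 × 4.6875 = 228.5 kips.
Governing: min(644.1, 493.6, 228.5) = 228.5 kips → net-section rupture.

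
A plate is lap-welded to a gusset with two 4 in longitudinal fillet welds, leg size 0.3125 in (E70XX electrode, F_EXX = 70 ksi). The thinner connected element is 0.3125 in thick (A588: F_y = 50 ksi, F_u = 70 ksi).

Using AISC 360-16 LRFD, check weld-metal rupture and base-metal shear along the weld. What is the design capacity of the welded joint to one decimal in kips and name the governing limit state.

55.7 kips (weld metal governs)

Weld metal: throat = 0.707×0.3125 = 0.22094 in, L = 2×4 = 8 in. φR_n = 0.75 × 0.6 × 70 × 0.22094 × 8 = 55.7 kips.
Base metal shear (0.3125 in plate): yield φR_n = 1.0×0.6×50×0.3125×8 = 75.0 kips; rupture φR_n = 0.75×0.6×70×0.3125×8 = 78.8 kips; take 75.0 kips (yield).
Governing: min(55.7, 75.0) = 55.7 kips → weld metal.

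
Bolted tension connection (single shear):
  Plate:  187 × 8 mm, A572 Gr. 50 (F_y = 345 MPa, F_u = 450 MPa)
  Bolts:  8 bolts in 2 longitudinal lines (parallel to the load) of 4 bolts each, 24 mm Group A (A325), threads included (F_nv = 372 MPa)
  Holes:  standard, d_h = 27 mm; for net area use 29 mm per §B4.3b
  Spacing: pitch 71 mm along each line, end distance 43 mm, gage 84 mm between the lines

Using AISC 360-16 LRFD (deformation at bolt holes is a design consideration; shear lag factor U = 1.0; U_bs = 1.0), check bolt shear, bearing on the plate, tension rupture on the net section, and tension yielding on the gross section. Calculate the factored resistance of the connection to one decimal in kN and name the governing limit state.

348.3 kN (net-section rupture governs)

Bolt shear: A_b = π(24)²/4 = 452.39 mm². φR_n = 0.75 × 372 × 452.39 × 8 × 1 = 1009.7 kN.
Bearing (8 mm plate, F_u = 450 MPa): end bolts L_c = 43 − 27/2 = 29.5, R_n = min(1.2×29.5×8×450, 2.4×24×8×450) = 127.44 kN/bolt; interior L_c = 71 − 27 = 44, R_n = 190.08 kN/bolt. φR_n = 0.75 × (2×127.44 + 6×190.08) = 1046.5 kN.
Tension rupture (net): A_n = (187 − 2×29)×8 = 1032 mm² (U = 1.0, A_e = A_n). φR_n = 0.75 × 450 × 1032 = 348.3 kN.
Tension yield (gross): A_g = 187×8 = 1496 mm². φR_n = 0.90 × 345 × 1496 = 464.5 kN.
Governing: min(1009.7, 1046.5, 348.3, 464.5) = 348.3 kN → net-section rupture.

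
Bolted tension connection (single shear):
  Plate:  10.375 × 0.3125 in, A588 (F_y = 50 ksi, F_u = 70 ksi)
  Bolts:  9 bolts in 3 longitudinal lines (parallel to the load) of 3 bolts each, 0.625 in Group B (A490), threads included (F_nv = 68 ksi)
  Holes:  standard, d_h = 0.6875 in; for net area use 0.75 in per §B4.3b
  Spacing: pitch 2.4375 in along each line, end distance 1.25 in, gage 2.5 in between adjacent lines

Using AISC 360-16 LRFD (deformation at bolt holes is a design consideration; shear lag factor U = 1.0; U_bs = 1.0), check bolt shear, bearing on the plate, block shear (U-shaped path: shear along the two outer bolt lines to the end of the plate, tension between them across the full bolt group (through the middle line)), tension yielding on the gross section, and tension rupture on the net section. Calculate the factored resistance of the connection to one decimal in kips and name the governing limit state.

Bolt shear: A_b = π(0.625)²/4 = 0.3068 in². φR_n = 0.75 × 68 × 0.3068 × 9 × 1 = 140.8 kips.
Bearing (0.3125 in plate, F_u = 70 ksi): end bolts L_c = 1.25 − 0.6875/2 = 0.90625, R_n = min(1.2×0.90625×0.3125×70, 2.4×0.625×0.3125×70) = 23.789 kips/bolt; interior L_c = 2.4375 − 0.6875 = 1.75, R_n = 32.813 kips/bolt. φR_n = 0.75 × (3×23.789 + 6×32.813) = 201.2 kips.
Block shear: shear path 2×[1.25+2×2.4375] = 2×6.125 in, A_gv = 3.8281, A_nv = 2×(6.125 − 2.5×0.75)×0.3125 = 2.6563 in²; tension across gage: (5 − 2×0.75)×0.3125 = 1.0938 in². R_n = min(0.6×70×2.6563, 0.6×50×3.8281) + 1.0×70×1.0938 = min(111.56, 114.84) + 76.566 = 188.13 kips. φR_n = 0.75 × 188.13 = 141.1 kips.
Tension yield (gross): A_g = 10.375×0.3125 = 3.2422 in². φR_n = 0.90 × 50 × 3.2422 = 145.9 kips.
Tension rupture (net): A_n = (10.375 − 3×0.75)×0.3125 = 2.5391 in² (U = 1.0, A_e = A_n). φR_n = 0.75 × 70 × 2.5391 = 133.3 kips.
Governing: min(140.8, 201.2, 141.1, 145.9, 133.3) = 133.3 kips → net-section rupture.

133.3 kips (net-section rupture governs)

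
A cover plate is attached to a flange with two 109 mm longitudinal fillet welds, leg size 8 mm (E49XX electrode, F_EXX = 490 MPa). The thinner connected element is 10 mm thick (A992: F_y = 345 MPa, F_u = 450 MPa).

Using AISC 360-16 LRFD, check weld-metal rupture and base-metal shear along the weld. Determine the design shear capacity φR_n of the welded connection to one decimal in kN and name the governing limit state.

Weld metal: throat = 0.707×8 = 5.656 mm, L = 2×109 = 218 mm. φR_n = 0.75 × 0.6 × 490 × 5.656 × 218 = 271.9 kN.
Base metal shear (10 mm plate): yield φR_n = 1.0×0.6×345×10×218 = 451.3 kN; rupture φR_n = 0.75×0.6×450×10×218 = 441.5 kN; take 441.5 kN (rupture).
Governing: min(271.9, 441.5) = 271.9 kN → weld metal.

271.9 kN (weld metal governs)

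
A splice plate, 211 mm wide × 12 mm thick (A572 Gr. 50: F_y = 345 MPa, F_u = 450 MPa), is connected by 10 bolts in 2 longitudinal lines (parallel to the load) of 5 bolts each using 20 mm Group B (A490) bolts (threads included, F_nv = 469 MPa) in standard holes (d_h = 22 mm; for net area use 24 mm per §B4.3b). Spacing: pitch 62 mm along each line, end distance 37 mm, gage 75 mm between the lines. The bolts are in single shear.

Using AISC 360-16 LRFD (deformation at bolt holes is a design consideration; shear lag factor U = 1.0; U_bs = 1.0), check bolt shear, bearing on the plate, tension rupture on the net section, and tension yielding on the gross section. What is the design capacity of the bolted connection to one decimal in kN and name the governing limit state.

Bolt shear: A_b = π(20)²/4 = 314.16 mm². φR_n = 0.75 × 469 × 314.16 × 10 × 1 = 1105.1 kN.
Bearing (12 mm plate, F_u = 450 MPa): end bolts L_c = 37 − 22/2 = 26, R_n = min(1.2×26×12×450, 2.4×20×12×450) = 168.48 kN/bolt; interior L_c = 62 − 22 = 40, R_n = 259.2 kN/bolt. φR_n = 0.75 × (2×168.48 + 8×259.2) = 1807.9 kN.
Tension rupture (net): A_n = (211 − 2×24)×12 = 1956 mm² (U = 1.0, A_e = A_n). φR_n = 0.75 × 450 × 1956 = 660.2 kN.
Tension yield (gross): A_g = 211×12 = 2532 mm². φR_n = 0.90 × 345 × 2532 = 786.2 kN.
Governing: min(1105.1, 1807.9, 660.2, 786.2) = 660.2 kN → net-section rupture.

660.2 kN (net-section rupture governs)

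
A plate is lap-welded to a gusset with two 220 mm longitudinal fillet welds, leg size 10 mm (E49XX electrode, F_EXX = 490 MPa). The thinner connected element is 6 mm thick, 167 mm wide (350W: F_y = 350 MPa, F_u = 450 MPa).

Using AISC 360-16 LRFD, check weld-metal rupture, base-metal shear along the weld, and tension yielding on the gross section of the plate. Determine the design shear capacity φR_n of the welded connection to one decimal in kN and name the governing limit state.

Weld metal: throat = 0.707×10 = 7.07 mm, L = 2×220 = 440 mm. φR_n = 0.75 × 0.6 × 490 × 7.07 × 440 = 685.9 kN.
Base metal shear (6 mm plate): yield φR_n = 1.0×0.6×350×6×440 = 554.4 kN; rupture φR_n = 0.75×0.6×450×6×440 = 534.6 kN; take 534.6 kN (rupture).
Tension yield (gross): A_g = 167×6 = 1002 mm². φR_n = 0.90 × 350 × 1002 = 315.6 kN.
Governing: min(685.9, 534.6, 315.6) = 315.6 kN → gross-section yield.

315.6 kN (gross-section yield governs)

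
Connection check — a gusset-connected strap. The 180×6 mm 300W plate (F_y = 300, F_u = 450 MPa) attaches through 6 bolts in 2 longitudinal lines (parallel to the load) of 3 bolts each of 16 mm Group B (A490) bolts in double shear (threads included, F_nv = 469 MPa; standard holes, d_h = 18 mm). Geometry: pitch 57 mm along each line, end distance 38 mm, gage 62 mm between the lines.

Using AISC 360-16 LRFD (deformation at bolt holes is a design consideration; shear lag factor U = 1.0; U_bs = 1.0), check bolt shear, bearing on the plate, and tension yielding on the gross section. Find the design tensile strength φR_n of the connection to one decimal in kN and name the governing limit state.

Bolt shear: A_b = π(16)²/4 = 201.06 mm². φR_n = 0.75 × 469 × 201.06 × 6 × 2 = 848.7 kN.
Bearing (6 mm plate, F_u = 450 MPa): end bolts L_c = 38 − 18/2 = 29, R_n = min(1.2×29×6×450, 2.4×16×6×450) = 93.96 kN/bolt; interior L_c = 57 − 18 = 39, R_n = 103.68 kN/bolt. φR_n = 0.75 × (2×93.96 + 4×103.68) = 452.0 kN.
Tension yield (gross): A_g = 180×6 = 1080 mm². φR_n = 0.90 × 300 × 1080 = 291.6 kN.
Governing: min(848.7, 452.0, 291.6) = 291.6 kN → gross-section yield.

291.6 kN (gross-section yield governs)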